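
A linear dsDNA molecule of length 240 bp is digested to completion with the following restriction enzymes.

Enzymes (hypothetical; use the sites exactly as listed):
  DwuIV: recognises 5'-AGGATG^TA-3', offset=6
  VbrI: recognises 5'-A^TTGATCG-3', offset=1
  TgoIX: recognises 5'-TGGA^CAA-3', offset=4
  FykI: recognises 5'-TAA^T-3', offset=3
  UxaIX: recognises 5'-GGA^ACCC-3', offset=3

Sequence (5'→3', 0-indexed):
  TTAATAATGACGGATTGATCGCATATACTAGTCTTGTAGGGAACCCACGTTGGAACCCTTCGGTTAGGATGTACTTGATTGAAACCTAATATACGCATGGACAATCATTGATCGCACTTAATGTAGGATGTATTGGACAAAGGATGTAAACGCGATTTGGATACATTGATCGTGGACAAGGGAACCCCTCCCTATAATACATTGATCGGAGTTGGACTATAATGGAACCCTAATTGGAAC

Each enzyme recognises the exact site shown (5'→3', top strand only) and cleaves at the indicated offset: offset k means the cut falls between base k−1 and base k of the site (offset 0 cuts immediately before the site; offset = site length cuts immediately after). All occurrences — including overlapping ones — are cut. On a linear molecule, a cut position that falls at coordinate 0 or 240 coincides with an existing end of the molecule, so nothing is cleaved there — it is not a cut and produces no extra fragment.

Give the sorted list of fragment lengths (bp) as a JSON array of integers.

[3,4,4,4,6,7,7,7,7,7,9,9,11,12,12,14,14,17,18,19,21,28]

Site scan:
  DwuIV AGGATGTA/6: at [65, 124, 140] ⇒ [71, 130, 146]
  VbrI ATTGATCG/1: at [13, 106, 164, 200] ⇒ [14, 107, 165, 201]
  TgoIX TGGACAA/4: at [97, 133, 172] ⇒ [101, 137, 176]
  FykI TAAT/3: at [1, 4, 86, 118, 194, 219, 230] ⇒ [4, 7, 89, 121, 197, 222, 233]
  UxaIX GGAACCC/3: at [39, 51, 180, 223] ⇒ [42, 54, 183, 226]

All cut coordinates (distinct, sorted): [4, 7, 14, 42, 54, 71, 89, 101, 107, 121, 130, 137, 146, 165, 176, 183, 197, 201, 222, 226, 233]

Fragments:
  [0,4): 4 bp
  [4,7): 3 bp
  [7,14): 7 bp
  [14,42): 28 bp
  [42,54): 12 bp
  [54,71): 17 bp
  [71,89): 18 bp
  [89,101): 12 bp
  [101,107): 6 bp
  [107,121): 14 bp
  [121,130): 9 bp
  [130,137): 7 bp
  [137,146): 9 bp
  [146,165): 19 bp
  [165,176): 11 bp
  [176,183): 7 bp
  [183,197): 14 bp
  [197,201): 4 bp
  [201,222): 21 bp
  [222,226): 4 bp
  [226,233): 7 bp
  [233,240): 7 bp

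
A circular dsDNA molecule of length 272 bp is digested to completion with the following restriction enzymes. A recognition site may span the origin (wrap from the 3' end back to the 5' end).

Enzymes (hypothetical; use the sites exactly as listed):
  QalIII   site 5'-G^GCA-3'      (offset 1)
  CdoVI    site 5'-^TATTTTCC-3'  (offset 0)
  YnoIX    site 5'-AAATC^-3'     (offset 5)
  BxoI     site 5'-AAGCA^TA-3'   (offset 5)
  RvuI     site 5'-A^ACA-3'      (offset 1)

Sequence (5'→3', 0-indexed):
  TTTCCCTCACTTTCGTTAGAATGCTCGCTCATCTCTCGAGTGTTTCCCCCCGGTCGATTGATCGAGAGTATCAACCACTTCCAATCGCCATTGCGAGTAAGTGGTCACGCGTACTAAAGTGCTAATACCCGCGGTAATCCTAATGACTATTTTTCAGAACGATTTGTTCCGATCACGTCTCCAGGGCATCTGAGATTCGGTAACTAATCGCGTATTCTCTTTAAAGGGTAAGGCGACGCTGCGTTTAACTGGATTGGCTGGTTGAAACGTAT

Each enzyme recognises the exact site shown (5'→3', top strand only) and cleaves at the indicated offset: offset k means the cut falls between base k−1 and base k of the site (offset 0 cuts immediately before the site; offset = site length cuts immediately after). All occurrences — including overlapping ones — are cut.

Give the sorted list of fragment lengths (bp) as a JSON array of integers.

Site scan:
  QalIII GGCA/1: at [184] ⇒ [185]
  CdoVI TATTTTCC/0: at [269] ⇒ [269]
  YnoIX (AAATC, off=5): no sites
  BxoI (AAGCATA, off=5): no sites
  RvuI (AACA, off=1): no sites

Pooled cuts: [185, 269]

Fragment lengths:
  185→269: 84 bp
  269→185 (wrap): 272-269+185 = 188 bp

[84,188]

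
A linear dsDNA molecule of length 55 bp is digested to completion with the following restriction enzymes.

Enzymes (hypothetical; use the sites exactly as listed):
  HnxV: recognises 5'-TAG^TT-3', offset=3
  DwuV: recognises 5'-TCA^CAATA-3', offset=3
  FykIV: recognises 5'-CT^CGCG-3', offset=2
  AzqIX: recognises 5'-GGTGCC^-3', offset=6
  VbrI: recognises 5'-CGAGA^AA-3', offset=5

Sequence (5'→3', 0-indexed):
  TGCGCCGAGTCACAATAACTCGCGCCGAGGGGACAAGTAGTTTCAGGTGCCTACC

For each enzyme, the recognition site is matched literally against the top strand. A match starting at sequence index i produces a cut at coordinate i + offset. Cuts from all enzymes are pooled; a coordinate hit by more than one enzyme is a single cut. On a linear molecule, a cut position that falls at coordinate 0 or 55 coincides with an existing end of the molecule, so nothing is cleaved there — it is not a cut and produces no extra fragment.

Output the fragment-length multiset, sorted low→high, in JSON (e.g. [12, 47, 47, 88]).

Per-enzyme occurrences:
  HnxV TAGTT/3: at [37] ⇒ [40]
  DwuV TCACAATA/3: at [9] ⇒ [12]
  FykIV CTCGCG/2: at [18] ⇒ [20]
  AzqIX GGTGCC/6: at [45] ⇒ [51]
  VbrI (CGAGAAA, off=5): no sites

Pooled cuts: [12, 20, 40, 51]

Fragments:
  [0,12): 12 bp
  [12,20): 8 bp
  [20,40): 20 bp
  [40,51): 11 bp
  [51,55): 4 bp

[4,8,11,12,20]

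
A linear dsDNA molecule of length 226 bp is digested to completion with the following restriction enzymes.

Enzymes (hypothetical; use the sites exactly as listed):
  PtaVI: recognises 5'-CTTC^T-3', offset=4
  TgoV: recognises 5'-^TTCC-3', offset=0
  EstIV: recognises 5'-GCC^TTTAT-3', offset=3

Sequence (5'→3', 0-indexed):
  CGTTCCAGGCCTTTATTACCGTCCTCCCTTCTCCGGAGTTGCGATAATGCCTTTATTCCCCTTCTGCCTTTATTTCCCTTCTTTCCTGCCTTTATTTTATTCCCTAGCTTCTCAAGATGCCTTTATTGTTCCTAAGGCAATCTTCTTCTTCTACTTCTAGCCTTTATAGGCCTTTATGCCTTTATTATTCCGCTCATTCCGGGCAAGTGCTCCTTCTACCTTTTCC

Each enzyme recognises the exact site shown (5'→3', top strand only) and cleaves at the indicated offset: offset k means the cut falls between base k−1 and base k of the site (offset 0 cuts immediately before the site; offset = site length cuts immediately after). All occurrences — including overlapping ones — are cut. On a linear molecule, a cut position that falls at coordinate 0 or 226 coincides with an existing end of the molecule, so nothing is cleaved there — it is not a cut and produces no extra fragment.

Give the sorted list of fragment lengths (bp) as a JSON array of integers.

[1,2,3,3,4,4,4,5,5,6,6,7,7,8,8,8,9,9,9,9,10,10,12,17,20,20,20]

Scan for sites:
  PtaVI CTTCT/4: at [27, 60, 77, 107, 141, 144, 147, 153, 212] ⇒ [31, 64, 81, 111, 145, 148, 151, 157, 216]
  TgoV TTCC/0: at [2, 55, 73, 82, 99, 128, 187, 196, 222] ⇒ [2, 55, 73, 82, 99, 128, 187, 196, 222]
  EstIV GCCTTTAT/3: at [8, 48, 65, 87, 118, 159, 169, 177] ⇒ [11, 51, 68, 90, 121, 162, 172, 180]

Pooled cuts: [2, 11, 31, 51, 55, 64, 68, 73, 81, 82, 90, 99, 111, 121, 128, 145, 148, 151, 157, 162, 172, 180, 187, 196, 216, 222]

Fragments:
  [0,2): 2 bp
  [2,11): 9 bp
  [11,31): 20 bp
  [31,51): 20 bp
  [51,55): 4 bp
  [55,64): 9 bp
  [64,68): 4 bp
  [68,73): 5 bp
  [73,81): 8 bp
  [81,82): 1 bp
  [82,90): 8 bp
  [90,99): 9 bp
  [99,111): 12 bp
  [111,121): 10 bp
  [121,128): 7 bp
  [128,145): 17 bp
  [145,148): 3 bp
  [148,151): 3 bp
  [151,157): 6 bp
  [157,162): 5 bp
  [162,172): 10 bp
  [172,180): 8 bp
  [180,187): 7 bp
  [187,196): 9 bp
  [196,216): 20 bp
  [216,222): 6 bp
  [222,226): 4 bp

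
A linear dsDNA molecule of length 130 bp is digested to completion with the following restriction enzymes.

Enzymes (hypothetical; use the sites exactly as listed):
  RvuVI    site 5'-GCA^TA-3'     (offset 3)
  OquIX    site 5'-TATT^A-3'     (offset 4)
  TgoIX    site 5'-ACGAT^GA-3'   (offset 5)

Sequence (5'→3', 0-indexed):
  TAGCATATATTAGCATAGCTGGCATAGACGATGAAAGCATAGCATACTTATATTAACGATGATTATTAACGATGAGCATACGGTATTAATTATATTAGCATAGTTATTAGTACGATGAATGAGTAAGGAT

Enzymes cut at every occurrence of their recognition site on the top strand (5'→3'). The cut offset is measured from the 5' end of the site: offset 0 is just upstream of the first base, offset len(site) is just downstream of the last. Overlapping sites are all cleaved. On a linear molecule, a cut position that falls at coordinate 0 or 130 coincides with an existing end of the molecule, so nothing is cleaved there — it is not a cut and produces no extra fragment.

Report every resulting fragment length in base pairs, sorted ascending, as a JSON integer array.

Site scan:
  RvuVI (GCATA, off=3): starts [2, 12, 21, 36, 41, 75, 97] → cuts [5, 15, 24, 39, 44, 78, 100]
  OquIX (TATTA, off=4): starts [7, 50, 63, 83, 92, 104] → cuts [11, 54, 67, 87, 96, 108]
  TgoIX (ACGATGA, off=5): starts [27, 55, 68, 111] → cuts [32, 60, 73, 116]

Pooled cuts: [5, 11, 15, 24, 32, 39, 44, 54, 60, 67, 73, 78, 87, 96, 100, 108, 116]

Fragments:
  [0,5): 5 bp
  [5,11): 6 bp
  [11,15): 4 bp
  [15,24): 9 bp
  [24,32): 8 bp
  [32,39): 7 bp
  [39,44): 5 bp
  [44,54): 10 bp
  [54,60): 6 bp
  [60,67): 7 bp
  [67,73): 6 bp
  [73,78): 5 bp
  [78,87): 9 bp
  [87,96): 9 bp
  [96,100): 4 bp
  [100,108): 8 bp
  [108,116): 8 bp
  [116,130): 14 bp

[4,4,5,5,5,6,6,6,7,7,8,8,8,9,9,9,10,14]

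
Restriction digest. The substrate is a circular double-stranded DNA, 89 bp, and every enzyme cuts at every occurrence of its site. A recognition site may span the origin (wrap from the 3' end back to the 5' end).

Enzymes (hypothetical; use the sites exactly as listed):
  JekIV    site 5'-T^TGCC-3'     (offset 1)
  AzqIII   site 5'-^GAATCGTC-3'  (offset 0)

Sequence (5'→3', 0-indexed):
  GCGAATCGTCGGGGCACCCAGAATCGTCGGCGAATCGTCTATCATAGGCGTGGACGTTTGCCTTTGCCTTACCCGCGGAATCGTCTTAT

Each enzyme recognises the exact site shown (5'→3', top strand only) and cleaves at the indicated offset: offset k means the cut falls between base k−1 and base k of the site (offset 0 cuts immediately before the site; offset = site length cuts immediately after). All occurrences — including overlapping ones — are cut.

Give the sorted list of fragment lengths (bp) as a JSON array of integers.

Scan for sites:
  JekIV TTGCC/1: at [57, 63] ⇒ [58, 64]
  AzqIII GAATCGTC/0: at [2, 20, 31, 77] ⇒ [2, 20, 31, 77]

All cut coordinates (distinct, sorted): [2, 20, 31, 58, 64, 77]

Fragment lengths:
  2→20: 18 bp
  20→31: 11 bp
  31→58: 27 bp
  58→64: 6 bp
  64→77: 13 bp
  77→2 (wrap): 89-77+2 = 14 bp

[6,11,13,14,18,27]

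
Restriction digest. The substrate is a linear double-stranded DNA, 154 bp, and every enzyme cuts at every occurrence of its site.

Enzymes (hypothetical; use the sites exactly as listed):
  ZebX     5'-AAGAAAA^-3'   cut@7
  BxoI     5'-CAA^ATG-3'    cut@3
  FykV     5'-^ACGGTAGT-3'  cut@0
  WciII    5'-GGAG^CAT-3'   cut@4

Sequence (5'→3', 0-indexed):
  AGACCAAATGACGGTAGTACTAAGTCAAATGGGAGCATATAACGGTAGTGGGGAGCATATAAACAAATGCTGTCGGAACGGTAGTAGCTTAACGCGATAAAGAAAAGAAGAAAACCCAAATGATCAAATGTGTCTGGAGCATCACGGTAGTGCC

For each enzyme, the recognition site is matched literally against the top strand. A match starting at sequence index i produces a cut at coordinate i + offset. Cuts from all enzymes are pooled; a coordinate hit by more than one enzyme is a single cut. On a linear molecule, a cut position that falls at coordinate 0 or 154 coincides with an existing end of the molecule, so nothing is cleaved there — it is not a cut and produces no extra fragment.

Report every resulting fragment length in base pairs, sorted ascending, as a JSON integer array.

Scan for sites:
  ZebX (AAGAAAA, off=7): starts [99, 107] → cuts [106, 114]
  BxoI (CAAATG, off=3): starts [4, 25, 63, 116, 124] → cuts [7, 28, 66, 119, 127]
  FykV (ACGGTAGT, off=0): starts [10, 41, 77, 143] → cuts [10, 41, 77, 143]
  WciII (GGAGCAT, off=4): starts [31, 51, 135] → cuts [35, 55, 139]

All cut coordinates (distinct, sorted): [7, 10, 28, 35, 41, 55, 66, 77, 106, 114, 119, 127, 139, 143]

Fragments:
  [0,7): 7 bp
  [7,10): 3 bp
  [10,28): 18 bp
  [28,35): 7 bp
  [35,41): 6 bp
  [41,55): 14 bp
  [55,66): 11 bp
  [66,77): 11 bp
  [77,106): 29 bp
  [106,114): 8 bp
  [114,119): 5 bp
  [119,127): 8 bp
  [127,139): 12 bp
  [139,143): 4 bp
  [143,154): 11 bp

[3,4,5,6,7,7,8,8,11,11,11,12,14,18,29]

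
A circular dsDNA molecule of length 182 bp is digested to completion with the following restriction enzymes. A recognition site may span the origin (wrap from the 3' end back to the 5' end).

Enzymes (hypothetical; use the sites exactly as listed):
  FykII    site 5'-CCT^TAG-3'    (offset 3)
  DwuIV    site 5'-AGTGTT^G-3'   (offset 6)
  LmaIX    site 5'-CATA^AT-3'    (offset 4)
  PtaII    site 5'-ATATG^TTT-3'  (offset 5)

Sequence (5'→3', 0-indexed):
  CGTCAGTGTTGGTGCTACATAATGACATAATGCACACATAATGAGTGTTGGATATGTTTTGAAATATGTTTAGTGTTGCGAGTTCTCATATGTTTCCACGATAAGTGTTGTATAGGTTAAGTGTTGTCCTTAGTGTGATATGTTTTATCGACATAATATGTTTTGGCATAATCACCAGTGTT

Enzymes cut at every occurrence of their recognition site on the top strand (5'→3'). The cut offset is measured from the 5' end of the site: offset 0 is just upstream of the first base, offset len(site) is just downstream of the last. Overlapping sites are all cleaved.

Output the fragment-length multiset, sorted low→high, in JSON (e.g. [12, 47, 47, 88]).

[5,5,7,8,9,9,10,11,11,12,12,13,15,16,17,22]

Site scan:
  FykII CCTTAG/3: at [127] ⇒ [130]
  DwuIV AGTGTTG/6: at [4, 43, 71, 103, 119] ⇒ [10, 49, 77, 109, 125]
  LmaIX CATAAT/4: at [17, 25, 36, 151, 166] ⇒ [21, 29, 40, 155, 170]
  PtaII ATATGTTT/5: at [51, 63, 87, 137, 155] ⇒ [56, 68, 92, 142, 160]

All cut coordinates (distinct, sorted): [10, 21, 29, 40, 49, 56, 68, 77, 92, 109, 125, 130, 142, 155, 160, 170]

Fragment lengths:
  10→21: 11 bp
  21→29: 8 bp
  29→40: 11 bp
  40→49: 9 bp
  49→56: 7 bp
  56→68: 12 bp
  68→77: 9 bp
  77→92: 15 bp
  92→109: 17 bp
  109→125: 16 bp
  125→130: 5 bp
  130→142: 12 bp
  142→155: 13 bp
  155→160: 5 bp
  160→170: 10 bp
  170→10 (wrap): 182-170+10 = 22 bp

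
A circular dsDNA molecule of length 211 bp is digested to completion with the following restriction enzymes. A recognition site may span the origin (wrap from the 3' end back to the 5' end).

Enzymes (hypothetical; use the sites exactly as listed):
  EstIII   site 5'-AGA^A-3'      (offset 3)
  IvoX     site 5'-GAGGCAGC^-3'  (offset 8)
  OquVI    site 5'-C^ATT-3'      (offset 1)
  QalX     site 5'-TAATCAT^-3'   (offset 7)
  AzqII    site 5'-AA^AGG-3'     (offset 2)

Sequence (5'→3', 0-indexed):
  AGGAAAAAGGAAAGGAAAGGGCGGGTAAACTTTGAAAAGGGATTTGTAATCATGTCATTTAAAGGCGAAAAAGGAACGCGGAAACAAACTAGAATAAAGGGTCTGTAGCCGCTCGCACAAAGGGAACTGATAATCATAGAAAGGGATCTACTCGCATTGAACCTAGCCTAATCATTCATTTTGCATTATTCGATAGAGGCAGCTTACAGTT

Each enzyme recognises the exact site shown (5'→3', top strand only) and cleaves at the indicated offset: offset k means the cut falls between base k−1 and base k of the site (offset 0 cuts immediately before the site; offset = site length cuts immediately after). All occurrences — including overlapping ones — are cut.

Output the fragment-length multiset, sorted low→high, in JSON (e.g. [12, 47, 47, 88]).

Scan for sites:
  EstIII (AGAA, off=3): starts [90, 137] → cuts [93, 140]
  IvoX (GAGGCAGC, off=8): starts [195] → cuts [203]
  OquVI (CATT, off=1): starts [55, 154, 172, 176, 183] → cuts [56, 155, 173, 177, 184]
  QalX (TAATCAT, off=7): starts [46, 130, 168] → cuts [53, 137, 175]
  AzqII (AAAGG, off=2): starts [5, 10, 15, 35, 60, 69, 95, 118, 139] → cuts [7, 12, 17, 37, 62, 71, 97, 120, 141]

All cut coordinates (distinct, sorted): [7, 12, 17, 37, 53, 56, 62, 71, 93, 97, 120, 137, 140, 141, 155, 173, 175, 177, 184, 203]

Fragments:
  7→12: 5 bp
  12→17: 5 bp
  17→37: 20 bp
  37→53: 16 bp
  53→56: 3 bp
  56→62: 6 bp
  62→71: 9 bp
  71→93: 22 bp
  93→97: 4 bp
  97→120: 23 bp
  120→137: 17 bp
  137→140: 3 bp
  140→141: 1 bp
  141→155: 14 bp
  155→173: 18 bp
  173→175: 2 bp
  175→177: 2 bp
  177→184: 7 bp
  184→203: 19 bp
  203→7 (wrap): 211-203+7 = 15 bp

[1,2,2,3,3,4,5,5,6,7,9,14,15,16,17,18,19,20,22,23]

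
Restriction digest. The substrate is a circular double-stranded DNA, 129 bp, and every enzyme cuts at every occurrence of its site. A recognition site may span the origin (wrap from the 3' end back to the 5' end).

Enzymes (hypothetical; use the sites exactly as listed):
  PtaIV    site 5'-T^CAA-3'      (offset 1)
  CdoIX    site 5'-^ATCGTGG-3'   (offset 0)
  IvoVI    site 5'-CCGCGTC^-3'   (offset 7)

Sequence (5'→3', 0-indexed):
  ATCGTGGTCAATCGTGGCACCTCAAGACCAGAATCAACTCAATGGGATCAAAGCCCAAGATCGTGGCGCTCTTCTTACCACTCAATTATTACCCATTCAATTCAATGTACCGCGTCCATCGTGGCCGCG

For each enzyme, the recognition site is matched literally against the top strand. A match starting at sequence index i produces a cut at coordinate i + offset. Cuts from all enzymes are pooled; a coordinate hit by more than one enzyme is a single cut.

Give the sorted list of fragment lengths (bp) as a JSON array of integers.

[1,2,5,5,8,9,11,12,12,12,14,15,23]

Site scan:
  PtaIV (TCAA, off=1): starts [7, 21, 33, 38, 47, 81, 96, 101] → cuts [8, 22, 34, 39, 48, 82, 97, 102]
  CdoIX (ATCGTGG, off=0): starts [0, 10, 59, 117] → cuts [0, 10, 59, 117]
  IvoVI (CCGCGTC, off=7): starts [109] → cuts [116]

Pooled cuts: [0, 8, 10, 22, 34, 39, 48, 59, 82, 97, 102, 116, 117]

Fragment lengths:
  0→8: 8 bp
  8→10: 2 bp
  10→22: 12 bp
  22→34: 12 bp
  34→39: 5 bp
  39→48: 9 bp
  48→59: 11 bp
  59→82: 23 bp
  82→97: 15 bp
  97→102: 5 bp
  102→116: 14 bp
  116→117: 1 bp
  117→0 (wrap): 129-117+0 = 12 bp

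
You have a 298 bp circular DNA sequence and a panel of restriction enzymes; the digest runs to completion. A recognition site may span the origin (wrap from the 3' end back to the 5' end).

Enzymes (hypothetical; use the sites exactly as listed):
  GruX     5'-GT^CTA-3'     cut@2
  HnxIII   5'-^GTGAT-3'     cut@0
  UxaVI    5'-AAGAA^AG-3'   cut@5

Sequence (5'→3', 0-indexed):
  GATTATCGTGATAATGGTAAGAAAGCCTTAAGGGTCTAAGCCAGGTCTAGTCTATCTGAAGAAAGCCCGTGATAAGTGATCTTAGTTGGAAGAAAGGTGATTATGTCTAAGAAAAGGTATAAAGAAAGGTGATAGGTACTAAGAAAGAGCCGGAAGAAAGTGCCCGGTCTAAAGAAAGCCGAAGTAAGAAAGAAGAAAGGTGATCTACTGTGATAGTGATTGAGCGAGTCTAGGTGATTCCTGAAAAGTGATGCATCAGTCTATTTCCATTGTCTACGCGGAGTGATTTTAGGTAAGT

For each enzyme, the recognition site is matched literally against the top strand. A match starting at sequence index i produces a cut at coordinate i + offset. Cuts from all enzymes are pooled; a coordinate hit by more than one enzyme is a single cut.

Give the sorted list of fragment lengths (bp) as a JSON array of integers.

[2,2,2,4,5,5,6,7,7,8,9,9,10,10,10,11,12,12,13,13,13,14,14,14,14,16,17,19,20]

Per-enzyme occurrences:
  GruX (GTCTA, off=2): starts [33, 44, 49, 104, 166, 227, 258, 271] → cuts [35, 46, 51, 106, 168, 229, 260, 273]
  HnxIII (GTGAT, off=0): starts [7, 68, 75, 96, 128, 199, 209, 215, 233, 247, 282, 296] → cuts [7, 68, 75, 96, 128, 199, 209, 215, 233, 247, 282, 296]
  UxaVI (AAGAAAG, off=5): starts [18, 58, 89, 121, 140, 153, 171, 185, 192] → cuts [23, 63, 94, 126, 145, 158, 176, 190, 197]

Pooled cuts: [7, 23, 35, 46, 51, 63, 68, 75, 94, 96, 106, 126, 128, 145, 158, 168, 176, 190, 197, 199, 209, 215, 229, 233, 247, 260, 273, 282, 296]

Fragment lengths:
  7→23: 16 bp
  23→35: 12 bp
  35→46: 11 bp
  46→51: 5 bp
  51→63: 12 bp
  63→68: 5 bp
  68→75: 7 bp
  75→94: 19 bp
  94→96: 2 bp
  96→106: 10 bp
  106→126: 20 bp
  126→128: 2 bp
  128→145: 17 bp
  145→158: 13 bp
  158→168: 10 bp
  168→176: 8 bp
  176→190: 14 bp
  190→197: 7 bp
  197→199: 2 bp
  199→209: 10 bp
  209→215: 6 bp
  215→229: 14 bp
  229→233: 4 bp
  233→247: 14 bp
  247→260: 13 bp
  260→273: 13 bp
  273→282: 9 bp
  282→296: 14 bp
  296→7 (wrap): 298-296+7 = 9 bp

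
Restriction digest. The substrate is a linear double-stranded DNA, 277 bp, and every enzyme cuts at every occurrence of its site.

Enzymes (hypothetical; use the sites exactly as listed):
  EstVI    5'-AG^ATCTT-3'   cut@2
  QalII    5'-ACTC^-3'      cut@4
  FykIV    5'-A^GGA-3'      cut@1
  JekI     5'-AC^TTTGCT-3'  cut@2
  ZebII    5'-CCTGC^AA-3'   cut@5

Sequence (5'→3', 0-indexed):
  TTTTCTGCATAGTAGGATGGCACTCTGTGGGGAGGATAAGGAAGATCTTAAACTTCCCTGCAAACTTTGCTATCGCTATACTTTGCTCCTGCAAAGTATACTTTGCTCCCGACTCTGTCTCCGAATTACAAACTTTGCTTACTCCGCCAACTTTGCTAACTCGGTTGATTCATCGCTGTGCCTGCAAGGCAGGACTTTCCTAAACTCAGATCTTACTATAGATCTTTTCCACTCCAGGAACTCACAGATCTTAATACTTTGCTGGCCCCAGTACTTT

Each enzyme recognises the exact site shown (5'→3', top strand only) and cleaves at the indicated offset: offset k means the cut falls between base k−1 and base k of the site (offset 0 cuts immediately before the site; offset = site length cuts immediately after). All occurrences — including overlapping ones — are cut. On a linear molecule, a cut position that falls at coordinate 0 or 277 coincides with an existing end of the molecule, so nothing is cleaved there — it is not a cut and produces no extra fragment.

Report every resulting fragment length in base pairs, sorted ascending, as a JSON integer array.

Scan for sites:
  EstVI AGATCTT/2: at [42, 207, 219, 245] ⇒ [44, 209, 221, 247]
  QalII ACTC/4: at [21, 111, 140, 158, 203, 230, 239] ⇒ [25, 115, 144, 162, 207, 234, 243]
  FykIV AGGA/1: at [13, 32, 38, 190, 235] ⇒ [14, 33, 39, 191, 236]
  JekI ACTTTGCT/2: at [63, 79, 99, 131, 149, 255] ⇒ [65, 81, 101, 133, 151, 257]
  ZebII CCTGCAA/5: at [56, 87, 180] ⇒ [61, 92, 185]

Pooled cuts: [14, 25, 33, 39, 44, 61, 65, 81, 92, 101, 115, 133, 144, 151, 162, 185, 191, 207, 209, 221, 234, 236, 243, 247, 257]

Fragments:
  [0,14): 14 bp
  [14,25): 11 bp
  [25,33): 8 bp
  [33,39): 6 bp
  [39,44): 5 bp
  [44,61): 17 bp
  [61,65): 4 bp
  [65,81): 16 bp
  [81,92): 11 bp
  [92,101): 9 bp
  [101,115): 14 bp
  [115,133): 18 bp
  [133,144): 11 bp
  [144,151): 7 bp
  [151,162): 11 bp
  [162,185): 23 bp
  [185,191): 6 bp
  [191,207): 16 bp
  [207,209): 2 bp
  [209,221): 12 bp
  [221,234): 13 bp
  [234,236): 2 bp
  [236,243): 7 bp
  [243,247): 4 bp
  [247,257): 10 bp
  [257,277): 20 bp

[2,2,4,4,5,6,6,7,7,8,9,10,11,11,11,11,12,13,14,14,16,16,17,18,20,23]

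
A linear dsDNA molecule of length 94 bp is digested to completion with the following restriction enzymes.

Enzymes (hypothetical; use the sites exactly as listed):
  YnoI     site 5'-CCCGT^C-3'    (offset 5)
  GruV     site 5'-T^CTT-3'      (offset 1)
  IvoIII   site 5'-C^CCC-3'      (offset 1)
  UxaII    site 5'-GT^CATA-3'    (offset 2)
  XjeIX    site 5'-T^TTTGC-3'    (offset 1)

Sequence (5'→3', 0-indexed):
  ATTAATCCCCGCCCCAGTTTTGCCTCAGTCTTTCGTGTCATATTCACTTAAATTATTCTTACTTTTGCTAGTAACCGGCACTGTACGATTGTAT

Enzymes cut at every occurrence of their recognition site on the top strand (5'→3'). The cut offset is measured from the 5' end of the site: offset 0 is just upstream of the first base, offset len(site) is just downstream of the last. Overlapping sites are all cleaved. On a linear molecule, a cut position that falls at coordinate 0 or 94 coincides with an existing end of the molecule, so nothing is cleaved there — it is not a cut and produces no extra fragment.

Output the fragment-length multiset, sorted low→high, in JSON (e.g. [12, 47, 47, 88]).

[5,6,6,7,9,11,19,31]

Site scan:
  YnoI (CCCGTC, off=5): no sites
  GruV (TCTT, off=1): starts [28, 56] → cuts [29, 57]
  IvoIII (CCCC, off=1): starts [6, 11] → cuts [7, 12]
  UxaII (GTCATA, off=2): starts [36] → cuts [38]
  XjeIX (TTTTGC, off=1): starts [17, 62] → cuts [18, 63]

All cut coordinates (distinct, sorted): [7, 12, 18, 29, 38, 57, 63]

Fragment lengths:
  [0,7): 7 bp
  [7,12): 5 bp
  [12,18): 6 bp
  [18,29): 11 bp
  [29,38): 9 bp
  [38,57): 19 bp
  [57,63): 6 bp
  [63,94): 31 bp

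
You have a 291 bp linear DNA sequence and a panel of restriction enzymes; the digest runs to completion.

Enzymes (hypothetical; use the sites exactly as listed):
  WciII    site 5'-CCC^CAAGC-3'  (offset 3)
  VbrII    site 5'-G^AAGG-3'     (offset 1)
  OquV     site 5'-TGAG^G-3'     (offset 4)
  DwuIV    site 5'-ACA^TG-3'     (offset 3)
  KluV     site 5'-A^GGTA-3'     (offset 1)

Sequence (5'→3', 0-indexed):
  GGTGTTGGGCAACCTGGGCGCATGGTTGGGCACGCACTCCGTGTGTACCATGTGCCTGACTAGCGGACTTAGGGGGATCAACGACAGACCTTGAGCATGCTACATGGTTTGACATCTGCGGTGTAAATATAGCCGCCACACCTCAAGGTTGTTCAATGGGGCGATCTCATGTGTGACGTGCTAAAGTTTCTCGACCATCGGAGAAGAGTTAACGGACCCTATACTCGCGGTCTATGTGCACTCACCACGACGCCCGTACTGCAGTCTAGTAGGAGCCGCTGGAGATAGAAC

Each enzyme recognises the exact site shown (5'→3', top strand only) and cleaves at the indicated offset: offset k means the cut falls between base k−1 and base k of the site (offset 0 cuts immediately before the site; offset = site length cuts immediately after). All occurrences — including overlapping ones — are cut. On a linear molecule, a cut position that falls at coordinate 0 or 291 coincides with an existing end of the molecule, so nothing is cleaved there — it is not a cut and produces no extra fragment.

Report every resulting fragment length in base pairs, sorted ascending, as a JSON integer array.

[104,187]

Site scan:
  WciII (CCCCAAGC, off=3): no sites
  VbrII (GAAGG, off=1): no sites
  OquV (TGAGG, off=4): no sites
  DwuIV ACATG/3: at [101] ⇒ [104]
  KluV (AGGTA, off=1): no sites

All cut coordinates (distinct, sorted): [104]

Fragments:
  [0,104): 104 bp
  [104,291): 187 bp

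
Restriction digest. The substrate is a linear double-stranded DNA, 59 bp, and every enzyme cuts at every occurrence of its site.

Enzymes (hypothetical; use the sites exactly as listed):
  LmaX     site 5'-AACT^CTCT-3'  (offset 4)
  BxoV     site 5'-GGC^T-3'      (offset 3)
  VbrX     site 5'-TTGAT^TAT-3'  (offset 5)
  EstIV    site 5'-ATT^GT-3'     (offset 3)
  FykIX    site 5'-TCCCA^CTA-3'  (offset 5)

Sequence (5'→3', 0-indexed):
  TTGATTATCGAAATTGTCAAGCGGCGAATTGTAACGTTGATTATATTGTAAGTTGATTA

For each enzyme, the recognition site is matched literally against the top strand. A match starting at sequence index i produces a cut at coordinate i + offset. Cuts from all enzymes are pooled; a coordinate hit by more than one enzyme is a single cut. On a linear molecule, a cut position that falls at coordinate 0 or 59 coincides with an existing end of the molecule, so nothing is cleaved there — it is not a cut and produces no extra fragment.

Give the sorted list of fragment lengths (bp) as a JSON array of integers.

Per-enzyme occurrences:
  LmaX (AACTCTCT, off=4): no sites
  BxoV (GGCT, off=3): no sites
  VbrX TTGATTAT/5: at [0, 36] ⇒ [5, 41]
  EstIV ATTGT/3: at [12, 27, 44] ⇒ [15, 30, 47]
  FykIX (TCCCACTA, off=5): no sites

All cut coordinates (distinct, sorted): [5, 15, 30, 41, 47]

Fragments:
  [0,5): 5 bp
  [5,15): 10 bp
  [15,30): 15 bp
  [30,41): 11 bp
  [41,47): 6 bp
  [47,59): 12 bp

[5,6,10,11,12,15]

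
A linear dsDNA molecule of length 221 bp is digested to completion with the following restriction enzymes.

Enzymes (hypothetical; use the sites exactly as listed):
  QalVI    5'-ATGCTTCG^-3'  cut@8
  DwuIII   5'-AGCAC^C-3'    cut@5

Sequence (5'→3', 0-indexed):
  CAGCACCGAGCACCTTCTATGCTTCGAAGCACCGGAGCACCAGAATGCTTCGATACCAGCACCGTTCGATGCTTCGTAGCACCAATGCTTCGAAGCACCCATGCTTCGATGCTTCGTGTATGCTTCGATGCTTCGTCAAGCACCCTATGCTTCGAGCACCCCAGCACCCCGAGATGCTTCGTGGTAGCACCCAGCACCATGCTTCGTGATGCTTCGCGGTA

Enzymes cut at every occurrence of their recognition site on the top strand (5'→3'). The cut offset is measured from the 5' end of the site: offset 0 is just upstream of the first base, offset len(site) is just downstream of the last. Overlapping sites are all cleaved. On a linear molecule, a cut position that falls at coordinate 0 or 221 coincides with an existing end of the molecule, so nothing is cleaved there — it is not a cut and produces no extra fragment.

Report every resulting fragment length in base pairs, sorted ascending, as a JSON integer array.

[5,5,6,6,6,6,7,7,8,8,8,8,8,9,9,10,10,10,10,11,11,12,13,14,14]

Per-enzyme occurrences:
  QalVI ATGCTTCG/8: at [18, 44, 68, 84, 100, 108, 119, 127, 146, 173, 198, 208] ⇒ [26, 52, 76, 92, 108, 116, 127, 135, 154, 181, 206, 216]
  DwuIII AGCACC/5: at [1, 8, 27, 35, 57, 77, 93, 138, 154, 162, 185, 192] ⇒ [6, 13, 32, 40, 62, 82, 98, 143, 159, 167, 190, 197]

Pooled cuts: [6, 13, 26, 32, 40, 52, 62, 76, 82, 92, 98, 108, 116, 127, 135, 143, 154, 159, 167, 181, 190, 197, 206, 216]

Fragments:
  [0,6): 6 bp
  [6,13): 7 bp
  [13,26): 13 bp
  [26,32): 6 bp
  [32,40): 8 bp
  [40,52): 12 bp
  [52,62): 10 bp
  [62,76): 14 bp
  [76,82): 6 bp
  [82,92): 10 bp
  [92,98): 6 bp
  [98,108): 10 bp
  [108,116): 8 bp
  [116,127): 11 bp
  [127,135): 8 bp
  [135,143): 8 bp
  [143,154): 11 bp
  [154,159): 5 bp
  [159,167): 8 bp
  [167,181): 14 bp
  [181,190): 9 bp
  [190,197): 7 bp
  [197,206): 9 bp
  [206,216): 10 bp
  [216,221): 5 bp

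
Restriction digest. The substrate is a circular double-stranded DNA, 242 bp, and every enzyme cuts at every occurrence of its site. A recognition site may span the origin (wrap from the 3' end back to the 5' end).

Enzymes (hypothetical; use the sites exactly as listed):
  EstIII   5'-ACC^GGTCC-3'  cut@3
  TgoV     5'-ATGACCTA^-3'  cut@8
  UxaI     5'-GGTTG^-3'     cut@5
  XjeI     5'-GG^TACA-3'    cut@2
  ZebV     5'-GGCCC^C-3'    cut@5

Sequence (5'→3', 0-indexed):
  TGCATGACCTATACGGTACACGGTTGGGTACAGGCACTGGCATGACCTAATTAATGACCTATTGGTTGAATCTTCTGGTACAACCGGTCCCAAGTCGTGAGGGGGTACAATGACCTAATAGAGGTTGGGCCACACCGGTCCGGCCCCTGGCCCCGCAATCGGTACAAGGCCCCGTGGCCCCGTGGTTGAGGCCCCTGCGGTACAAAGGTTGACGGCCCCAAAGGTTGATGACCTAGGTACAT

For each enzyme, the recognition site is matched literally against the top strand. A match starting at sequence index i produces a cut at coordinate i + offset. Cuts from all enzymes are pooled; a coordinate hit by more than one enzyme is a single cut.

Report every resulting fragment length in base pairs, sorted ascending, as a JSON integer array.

Per-enzyme occurrences:
  EstIII (ACCGGTCC, off=3): starts [82, 133] → cuts [85, 136]
  TgoV (ATGACCTA, off=8): starts [3, 41, 53, 109, 227] → cuts [11, 49, 61, 117, 235]
  UxaI (GGTTG, off=5): starts [21, 63, 122, 183, 206, 222] → cuts [26, 68, 127, 188, 211, 227]
  XjeI (GGTACA, off=2): starts [14, 26, 76, 103, 160, 198, 235] → cuts [16, 28, 78, 105, 162, 200, 237]
  ZebV (GGCCCC, off=5): starts [141, 148, 167, 175, 189, 213] → cuts [146, 153, 172, 180, 194, 218]

All cut coordinates (distinct, sorted): [11, 16, 26, 28, 49, 61, 68, 78, 85, 105, 117, 127, 136, 146, 153, 162, 172, 180, 188, 194, 200, 211, 218, 227, 235, 237]

Fragment lengths:
  11→16: 5 bp
  16→26: 10 bp
  26→28: 2 bp
  28→49: 21 bp
  49→61: 12 bp
  61→68: 7 bp
  68→78: 10 bp
  78→85: 7 bp
  85→105: 20 bp
  105→117: 12 bp
  117→127: 10 bp
  127→136: 9 bp
  136→146: 10 bp
  146→153: 7 bp
  153→162: 9 bp
  162→172: 10 bp
  172→180: 8 bp
  180→188: 8 bp
  188→194: 6 bp
  194→200: 6 bp
  200→211: 11 bp
  211→218: 7 bp
  218→227: 9 bp
  227→235: 8 bp
  235→237: 2 bp
  237→11 (wrap): 242-237+11 = 16 bp

[2,2,5,6,6,7,7,7,7,8,8,8,9,9,9,10,10,10,10,10,11,12,12,16,20,21]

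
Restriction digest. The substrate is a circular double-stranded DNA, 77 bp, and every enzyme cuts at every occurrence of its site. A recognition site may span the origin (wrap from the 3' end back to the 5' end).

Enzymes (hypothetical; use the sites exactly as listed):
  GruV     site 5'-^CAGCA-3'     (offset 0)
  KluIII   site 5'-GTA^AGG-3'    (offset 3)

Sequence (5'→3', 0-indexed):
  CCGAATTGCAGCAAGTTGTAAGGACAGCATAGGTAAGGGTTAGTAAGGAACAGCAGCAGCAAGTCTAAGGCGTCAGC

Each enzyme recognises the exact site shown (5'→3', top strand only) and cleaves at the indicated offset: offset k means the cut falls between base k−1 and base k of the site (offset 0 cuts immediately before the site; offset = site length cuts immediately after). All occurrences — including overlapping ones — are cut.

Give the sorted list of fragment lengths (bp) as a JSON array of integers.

Per-enzyme occurrences:
  GruV (CAGCA, off=0): starts [8, 24, 50, 53, 56] → cuts [8, 24, 50, 53, 56]
  KluIII (GTAAGG, off=3): starts [17, 32, 42] → cuts [20, 35, 45]

Pooled cuts: [8, 20, 24, 35, 45, 50, 53, 56]

Fragment lengths:
  8→20: 12 bp
  20→24: 4 bp
  24→35: 11 bp
  35→45: 10 bp
  45→50: 5 bp
  50→53: 3 bp
  53→56: 3 bp
  56→8 (wrap): 77-56+8 = 29 bp

[3,3,4,5,10,11,12,29]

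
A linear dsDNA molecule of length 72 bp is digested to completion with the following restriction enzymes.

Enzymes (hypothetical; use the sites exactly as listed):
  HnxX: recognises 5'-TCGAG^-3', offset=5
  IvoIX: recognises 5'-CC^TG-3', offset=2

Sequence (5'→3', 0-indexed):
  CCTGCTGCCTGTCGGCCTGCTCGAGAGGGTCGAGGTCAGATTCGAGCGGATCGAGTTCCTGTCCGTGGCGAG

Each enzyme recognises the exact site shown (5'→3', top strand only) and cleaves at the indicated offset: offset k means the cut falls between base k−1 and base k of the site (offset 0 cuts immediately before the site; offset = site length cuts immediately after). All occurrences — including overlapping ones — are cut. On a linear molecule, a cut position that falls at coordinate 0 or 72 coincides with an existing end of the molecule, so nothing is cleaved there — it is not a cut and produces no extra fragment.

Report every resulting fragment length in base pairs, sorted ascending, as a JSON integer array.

Per-enzyme occurrences:
  HnxX (TCGAG, off=5): starts [20, 29, 41, 50] → cuts [25, 34, 46, 55]
  IvoIX (CCTG, off=2): starts [0, 7, 15, 57] → cuts [2, 9, 17, 59]

All cut coordinates (distinct, sorted): [2, 9, 17, 25, 34, 46, 55, 59]

Fragment lengths:
  [0,2): 2 bp
  [2,9): 7 bp
  [9,17): 8 bp
  [17,25): 8 bp
  [25,34): 9 bp
  [34,46): 12 bp
  [46,55): 9 bp
  [55,59): 4 bp
  [59,72): 13 bp

[2,4,7,8,8,9,9,12,13]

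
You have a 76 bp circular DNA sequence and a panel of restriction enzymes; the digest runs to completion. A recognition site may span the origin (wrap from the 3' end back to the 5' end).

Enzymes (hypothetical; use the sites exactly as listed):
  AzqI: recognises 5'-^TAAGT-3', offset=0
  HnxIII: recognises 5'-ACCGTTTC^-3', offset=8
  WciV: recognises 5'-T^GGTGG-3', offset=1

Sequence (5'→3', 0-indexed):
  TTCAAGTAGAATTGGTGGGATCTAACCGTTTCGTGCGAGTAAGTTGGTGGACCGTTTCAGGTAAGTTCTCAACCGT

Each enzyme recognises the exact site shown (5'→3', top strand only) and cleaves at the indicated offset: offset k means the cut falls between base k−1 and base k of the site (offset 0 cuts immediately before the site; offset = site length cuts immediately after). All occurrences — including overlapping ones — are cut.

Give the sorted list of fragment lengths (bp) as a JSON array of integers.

[3,6,7,10,13,18,19]

Site scan:
  AzqI TAAGT/0: at [39, 61] ⇒ [39, 61]
  HnxIII ACCGTTTC/8: at [24, 50, 71] ⇒ [3, 32, 58]
  WciV TGGTGG/1: at [12, 44] ⇒ [13, 45]

Pooled cuts: [3, 13, 32, 39, 45, 58, 61]

Fragments:
  3→13: 10 bp
  13→32: 19 bp
  32→39: 7 bp
  39→45: 6 bp
  45→58: 13 bp
  58→61: 3 bp
  61→3 (wrap): 76-61+3 = 18 bp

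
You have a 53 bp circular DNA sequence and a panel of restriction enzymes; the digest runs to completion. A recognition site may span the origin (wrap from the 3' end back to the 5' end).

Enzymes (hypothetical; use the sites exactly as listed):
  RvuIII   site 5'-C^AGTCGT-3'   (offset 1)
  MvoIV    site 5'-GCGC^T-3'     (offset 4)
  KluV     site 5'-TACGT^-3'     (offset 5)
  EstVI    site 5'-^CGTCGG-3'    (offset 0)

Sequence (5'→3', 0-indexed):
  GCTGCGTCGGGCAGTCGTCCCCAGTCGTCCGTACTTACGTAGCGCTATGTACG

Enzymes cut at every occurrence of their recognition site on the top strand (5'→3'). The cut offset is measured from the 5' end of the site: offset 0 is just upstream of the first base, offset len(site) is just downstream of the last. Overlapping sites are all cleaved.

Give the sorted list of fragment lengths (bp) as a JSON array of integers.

Scan for sites:
  RvuIII CAGTCGT/1: at [11, 21] ⇒ [12, 22]
  MvoIV GCGCT/4: at [41] ⇒ [45]
  KluV TACGT/5: at [35] ⇒ [40]
  EstVI CGTCGG/0: at [4] ⇒ [4]

Pooled cuts: [4, 12, 22, 40, 45]

Fragments:
  4→12: 8 bp
  12→22: 10 bp
  22→40: 18 bp
  40→45: 5 bp
  45→4 (wrap): 53-45+4 = 12 bp

[5,8,10,12,18]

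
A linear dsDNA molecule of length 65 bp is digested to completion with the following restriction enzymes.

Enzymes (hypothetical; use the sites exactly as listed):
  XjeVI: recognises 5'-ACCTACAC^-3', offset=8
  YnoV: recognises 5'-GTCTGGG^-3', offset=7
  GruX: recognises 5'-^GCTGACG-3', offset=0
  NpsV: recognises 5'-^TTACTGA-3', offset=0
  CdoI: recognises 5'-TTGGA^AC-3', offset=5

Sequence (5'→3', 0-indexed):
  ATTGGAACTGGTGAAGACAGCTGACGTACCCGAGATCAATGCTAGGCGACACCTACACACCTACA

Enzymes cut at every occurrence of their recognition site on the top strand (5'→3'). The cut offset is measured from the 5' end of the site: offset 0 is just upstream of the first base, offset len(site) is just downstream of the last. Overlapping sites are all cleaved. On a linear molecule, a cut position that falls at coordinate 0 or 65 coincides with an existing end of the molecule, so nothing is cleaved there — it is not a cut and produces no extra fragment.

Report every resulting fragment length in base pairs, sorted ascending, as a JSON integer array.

[6,7,13,39]

Site scan:
  XjeVI (ACCTACAC, off=8): starts [50] → cuts [58]
  YnoV (GTCTGGG, off=7): no sites
  GruX (GCTGACG, off=0): starts [19] → cuts [19]
  NpsV (TTACTGA, off=0): no sites
  CdoI (TTGGAAC, off=5): starts [1] → cuts [6]

Pooled cuts: [6, 19, 58]

Fragment lengths:
  [0,6): 6 bp
  [6,19): 13 bp
  [19,58): 39 bp
  [58,65): 7 bp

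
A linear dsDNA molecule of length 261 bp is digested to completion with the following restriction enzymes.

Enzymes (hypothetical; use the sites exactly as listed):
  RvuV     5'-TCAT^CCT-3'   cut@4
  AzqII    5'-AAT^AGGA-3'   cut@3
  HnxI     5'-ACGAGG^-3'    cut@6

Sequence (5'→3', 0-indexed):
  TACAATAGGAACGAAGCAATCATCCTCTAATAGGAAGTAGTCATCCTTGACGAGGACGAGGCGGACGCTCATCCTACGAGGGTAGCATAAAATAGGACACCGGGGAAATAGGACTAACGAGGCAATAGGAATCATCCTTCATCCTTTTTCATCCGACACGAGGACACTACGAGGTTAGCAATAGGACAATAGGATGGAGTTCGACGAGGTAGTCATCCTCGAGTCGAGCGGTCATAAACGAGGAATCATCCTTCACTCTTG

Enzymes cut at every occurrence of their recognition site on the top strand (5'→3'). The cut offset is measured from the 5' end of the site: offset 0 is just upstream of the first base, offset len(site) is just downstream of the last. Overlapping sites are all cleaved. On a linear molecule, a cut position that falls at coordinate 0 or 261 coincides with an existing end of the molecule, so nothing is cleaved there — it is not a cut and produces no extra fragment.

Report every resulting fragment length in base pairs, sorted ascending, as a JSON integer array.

[4,6,6,6,7,7,8,8,8,9,9,11,11,11,12,12,13,13,16,17,19,21,27]

Site scan:
  RvuV (TCATCCT, off=4): starts [19, 40, 68, 131, 138, 212, 245] → cuts [23, 44, 72, 135, 142, 216, 249]
  AzqII (AATAGGA, off=3): starts [3, 28, 90, 106, 123, 179, 187] → cuts [6, 31, 93, 109, 126, 182, 190]
  HnxI (ACGAGG, off=6): starts [49, 55, 75, 116, 157, 168, 203, 237] → cuts [55, 61, 81, 122, 163, 174, 209, 243]

All cut coordinates (distinct, sorted): [6, 23, 31, 44, 55, 61, 72, 81, 93, 109, 122, 126, 135, 142, 163, 174, 182, 190, 209, 216, 243, 249]

Fragments:
  [0,6): 6 bp
  [6,23): 17 bp
  [23,31): 8 bp
  [31,44): 13 bp
  [44,55): 11 bp
  [55,61): 6 bp
  [61,72): 11 bp
  [72,81): 9 bp
  [81,93): 12 bp
  [93,109): 16 bp
  [109,122): 13 bp
  [122,126): 4 bp
  [126,135): 9 bp
  [135,142): 7 bp
  [142,163): 21 bp
  [163,174): 11 bp
  [174,182): 8 bp
  [182,190): 8 bp
  [190,209): 19 bp
  [209,216): 7 bp
  [216,243): 27 bp
  [243,249): 6 bp
  [249,261): 12 bp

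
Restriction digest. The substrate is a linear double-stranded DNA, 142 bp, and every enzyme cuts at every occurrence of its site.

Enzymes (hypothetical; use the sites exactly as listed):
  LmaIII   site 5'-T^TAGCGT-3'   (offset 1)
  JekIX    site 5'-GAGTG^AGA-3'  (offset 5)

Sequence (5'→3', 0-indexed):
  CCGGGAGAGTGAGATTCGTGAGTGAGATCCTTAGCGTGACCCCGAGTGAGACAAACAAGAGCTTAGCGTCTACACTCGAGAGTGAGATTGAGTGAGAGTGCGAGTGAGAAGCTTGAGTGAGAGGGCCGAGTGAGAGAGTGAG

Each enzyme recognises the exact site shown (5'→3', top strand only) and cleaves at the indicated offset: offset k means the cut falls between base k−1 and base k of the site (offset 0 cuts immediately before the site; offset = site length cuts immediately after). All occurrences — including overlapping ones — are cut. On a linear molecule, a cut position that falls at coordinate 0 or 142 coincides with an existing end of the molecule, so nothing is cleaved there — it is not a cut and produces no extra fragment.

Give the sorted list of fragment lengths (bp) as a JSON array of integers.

[7,10,10,11,12,13,13,13,15,17,21]

Scan for sites:
  LmaIII (TTAGCGT, off=1): starts [30, 62] → cuts [31, 63]
  JekIX (GAGTGAGA, off=5): starts [6, 19, 43, 79, 89, 101, 114, 127] → cuts [11, 24, 48, 84, 94, 106, 119, 132]

All cut coordinates (distinct, sorted): [11, 24, 31, 48, 63, 84, 94, 106, 119, 132]

Fragment lengths:
  [0,11): 11 bp
  [11,24): 13 bp
  [24,31): 7 bp
  [31,48): 17 bp
  [48,63): 15 bp
  [63,84): 21 bp
  [84,94): 10 bp
  [94,106): 12 bp
  [106,119): 13 bp
  [119,132): 13 bp
  [132,142): 10 bp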